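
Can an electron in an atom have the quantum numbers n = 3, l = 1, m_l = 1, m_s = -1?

Invalid

The spin quantum number for an electron can only be m_s = +1/2 or −1/2; m_s = -1 is not one of those.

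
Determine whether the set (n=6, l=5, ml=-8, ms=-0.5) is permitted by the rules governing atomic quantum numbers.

The magnetic quantum number must satisfy −l ≤ ml ≤ l. With l = 5, ml can only be -5, -4, -3, -2, -1, 0, 1, 2, 3, 4, 5, so ml = -8 is forbidden.

Invalid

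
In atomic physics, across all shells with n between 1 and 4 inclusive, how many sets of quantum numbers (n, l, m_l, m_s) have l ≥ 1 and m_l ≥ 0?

32

Count contributing orbitals for each principal shell:
n=2 → 2; n=3 → 5; n=4 → 9.
Orbitals: 2 + 5 + 9 = 16. Including both spin states (m_s = ±1/2) gives 2 × 16 = 32 states.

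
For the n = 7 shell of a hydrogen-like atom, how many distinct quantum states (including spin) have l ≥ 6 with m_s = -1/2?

For n = 7, l ranges over 0 … 6.
Per l-value: l=6 → 13.
Orbitals: 13. With m_s fixed to a single value there is one state per orbital, giving 13 states.

13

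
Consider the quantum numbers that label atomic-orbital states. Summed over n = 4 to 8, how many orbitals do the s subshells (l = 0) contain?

5

An s subshell (l = 0) exists for every n ≥ 1, so shells n = 4, 5, 6, 7, 8 each contribute one — 5 subshells.
Since each s subshell has 2·0+1 = 1 orbital, the total is 5 × 1 = 5.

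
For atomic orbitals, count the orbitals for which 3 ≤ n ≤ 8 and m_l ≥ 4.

Work shell by shell — for each n, count the (l, m_l) pairs that satisfy m_l ≥ 4:
n=5 → 1; n=6 → 3; n=7 → 6; n=8 → 10.
Total orbitals: 1 + 3 + 6 + 10 = 20.

20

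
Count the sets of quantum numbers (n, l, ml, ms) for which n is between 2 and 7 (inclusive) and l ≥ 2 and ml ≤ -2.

For each n in the range, tally the orbitals obeying l ≥ 2 and ml ≤ -2:
n=3 → 1; n=4 → 3; n=5 → 6; n=6 → 10; n=7 → 15.
Orbitals: 1 + 3 + 6 + 10 + 15 = 35. Including both spin states (ms = ±1/2) gives 2 × 35 = 70 states.

70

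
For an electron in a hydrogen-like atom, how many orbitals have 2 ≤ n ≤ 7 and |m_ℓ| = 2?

30

Treat each shell separately and count matching orbitals:
n=3 → 2; n=4 → 4; n=5 → 6; n=6 → 8; n=7 → 10.
Total orbitals: 2 + 4 + 6 + 8 + 10 = 30.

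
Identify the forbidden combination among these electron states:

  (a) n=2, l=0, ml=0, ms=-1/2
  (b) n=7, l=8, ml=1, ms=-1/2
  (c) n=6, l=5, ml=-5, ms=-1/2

(b)

(b) has l = 8 ≥ n = 7, violating 0 ≤ l ≤ n−1.
The remaining sets (a), (c) satisfy all four rules.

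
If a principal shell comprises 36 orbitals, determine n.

n = 6

n² = 36 ⇒ n = 6.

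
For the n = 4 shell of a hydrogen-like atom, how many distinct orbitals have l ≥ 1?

15

With n = 4 the allowed l are 0, 1, …, 3.
Contributions: l=1 → 3; l=2 → 5; l=3 → 7.
Total orbitals: 3 + 5 + 7 = 15.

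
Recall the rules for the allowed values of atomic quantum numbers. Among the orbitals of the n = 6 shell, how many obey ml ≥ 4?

With n = 6 the allowed l are 0, 1, …, 5.
The (l, ml) pairs meeting ml ≥ 4 give: l=4 → 1; l=5 → 2.
Total orbitals: 1 + 2 = 3.

3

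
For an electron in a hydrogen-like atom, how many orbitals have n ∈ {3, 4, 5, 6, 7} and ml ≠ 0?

Count contributing orbitals for each principal shell:
n=3 → 6; n=4 → 12; n=5 → 20; n=6 → 30; n=7 → 42.
Total orbitals: 6 + 12 + 20 + 30 + 42 = 110.

110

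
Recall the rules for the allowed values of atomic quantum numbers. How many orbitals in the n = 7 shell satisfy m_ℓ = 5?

With n = 7 the allowed ℓ are 0, 1, …, 6.
The (ℓ, m_ℓ) pairs meeting m_ℓ = 5 give: ℓ=5 → 1; ℓ=6 → 1.
Total orbitals: 1 + 1 = 2.

2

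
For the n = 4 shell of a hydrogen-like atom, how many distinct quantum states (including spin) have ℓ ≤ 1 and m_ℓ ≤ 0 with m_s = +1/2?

The n = 4 shell has ℓ = 0 through 3; check each.
Orbitals with ℓ ≤ 1 and m_ℓ ≤ 0, by ℓ: ℓ=0 → 1; ℓ=1 → 2.
Orbitals: 1 + 2 = 3. With m_s fixed to a single value there is one state per orbital, giving 3 states.

3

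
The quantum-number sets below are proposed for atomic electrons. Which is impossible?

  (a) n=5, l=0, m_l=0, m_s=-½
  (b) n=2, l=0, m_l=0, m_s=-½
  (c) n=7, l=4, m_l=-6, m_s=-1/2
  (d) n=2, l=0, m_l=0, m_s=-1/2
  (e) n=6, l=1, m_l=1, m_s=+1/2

(c) has |m_l| = 6 > l = 4, violating −l ≤ m_l ≤ l.
The remaining sets (a), (b), (d), (e) satisfy all four rules.

(c)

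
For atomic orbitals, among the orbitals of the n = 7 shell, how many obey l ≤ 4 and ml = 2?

3

Go through l = 0, …, 6 (the values permitted for n = 7).
Contributions: l=2 → 1; l=3 → 1; l=4 → 1.
Total orbitals: 1 + 1 + 1 = 3.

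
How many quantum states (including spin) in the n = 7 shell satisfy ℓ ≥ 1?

96

For n = 7, ℓ ranges over 0 … 6.
Contributions: ℓ=1 → 3; ℓ=2 → 5; ℓ=3 → 7; ℓ=4 → 9; ℓ=5 → 11; ℓ=6 → 13.
Orbitals: 3 + 5 + 7 + 9 + 11 + 13 = 48. Each orbital carries two spin states, so 48 × 2 = 96 states.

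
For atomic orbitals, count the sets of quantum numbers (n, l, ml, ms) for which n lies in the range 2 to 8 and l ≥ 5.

For each n in the range, tally the orbitals obeying l ≥ 5:
n=6 → 11; n=7 → 24; n=8 → 39.
Orbitals: 11 + 24 + 39 = 74. Including both spin states (ms = ±1/2) gives 2 × 74 = 148 states.

148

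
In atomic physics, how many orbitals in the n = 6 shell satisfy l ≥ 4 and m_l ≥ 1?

Go through l = 0, …, 5 (the values permitted for n = 6).
Contributions: l=4 → 4; l=5 → 5.
Total orbitals: 4 + 5 = 9.

9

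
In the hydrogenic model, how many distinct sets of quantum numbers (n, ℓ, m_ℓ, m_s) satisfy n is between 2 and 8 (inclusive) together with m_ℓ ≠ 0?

336

Treat each shell separately and count matching orbitals:
n=2 → 2; n=3 → 6; n=4 → 12; n=5 → 20; n=6 → 30; n=7 → 42; n=8 → 56.
Orbitals: 2 + 6 + 12 + 20 + 30 + 42 + 56 = 168. Including both spin states (m_s = ±1/2) gives 2 × 168 = 336 states.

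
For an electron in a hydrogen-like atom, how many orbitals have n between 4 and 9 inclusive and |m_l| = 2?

For each n in the range, tally the orbitals obeying |m_l| = 2:
n=4 → 4; n=5 → 6; n=6 → 8; n=7 → 10; n=8 → 12; n=9 → 14.
Total orbitals: 4 + 6 + 8 + 10 + 12 + 14 = 54.

54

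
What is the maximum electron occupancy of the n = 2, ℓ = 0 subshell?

2

A subshell with ℓ = 0 has 2ℓ+1 = 1 orbital, each holding 2 electrons (spin ±1/2), so 1 × 2 = 2.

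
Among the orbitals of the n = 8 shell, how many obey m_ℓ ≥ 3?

Orbitals with m_ℓ ≥ 3, by ℓ: ℓ=3 → 1; ℓ=4 → 2; ℓ=5 → 3; ℓ=6 → 4; ℓ=7 → 5.
Total orbitals: 1 + 2 + 3 + 4 + 5 = 15.

15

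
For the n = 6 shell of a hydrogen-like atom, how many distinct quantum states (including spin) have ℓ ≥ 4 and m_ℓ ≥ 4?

The (ℓ, m_ℓ) pairs meeting ℓ ≥ 4 and m_ℓ ≥ 4 give: ℓ=4 → 1; ℓ=5 → 2.
Orbitals: 1 + 2 = 3. Each orbital carries two spin states, so 3 × 2 = 6 states.

6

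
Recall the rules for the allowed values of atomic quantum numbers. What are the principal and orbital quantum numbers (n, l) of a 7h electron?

The leading integer gives n = 7; the letter 'h' means l = 5.

n = 7, l = 5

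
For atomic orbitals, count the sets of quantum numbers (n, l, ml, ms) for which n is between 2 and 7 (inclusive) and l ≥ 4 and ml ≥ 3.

Count contributing orbitals for each principal shell:
n=5 → 2; n=6 → 5; n=7 → 9.
Orbitals: 2 + 5 + 9 = 16. Including both spin states (ms = ±1/2) gives 2 × 16 = 32 states.

32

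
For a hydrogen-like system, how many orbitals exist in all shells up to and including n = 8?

Total orbitals = 1² + 2² + 3² + 4² + 5² + 6² + 7² + 8² = 204.

204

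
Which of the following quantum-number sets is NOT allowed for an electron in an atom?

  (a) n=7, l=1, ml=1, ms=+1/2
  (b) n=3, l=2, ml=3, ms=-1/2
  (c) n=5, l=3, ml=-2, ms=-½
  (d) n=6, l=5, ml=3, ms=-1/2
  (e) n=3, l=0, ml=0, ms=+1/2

(b) has |ml| = 3 > l = 2, violating −l ≤ ml ≤ l.
The remaining sets (a), (c), (d), (e) satisfy all four rules.

(b)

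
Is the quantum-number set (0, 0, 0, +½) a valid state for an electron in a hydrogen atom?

The principal quantum number must be a positive integer (n ≥ 1), but here n = 0.

No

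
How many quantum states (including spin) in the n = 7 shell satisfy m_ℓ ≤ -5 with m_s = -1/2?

3

With n = 7 the allowed ℓ are 0, 1, …, 6.
The (ℓ, m_ℓ) pairs meeting m_ℓ ≤ -5 give: ℓ=5 → 1; ℓ=6 → 2.
Orbitals: 1 + 2 = 3. With m_s fixed to a single value there is one state per orbital, giving 3 states.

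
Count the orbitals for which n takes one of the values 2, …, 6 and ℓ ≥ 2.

Count contributing orbitals for each principal shell:
n=3 → 5; n=4 → 12; n=5 → 21; n=6 → 32.
Total orbitals: 5 + 12 + 21 + 32 = 70.

70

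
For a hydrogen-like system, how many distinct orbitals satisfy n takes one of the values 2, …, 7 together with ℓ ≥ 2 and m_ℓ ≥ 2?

Count contributing orbitals for each principal shell:
n=3 → 1; n=4 → 3; n=5 → 6; n=6 → 10; n=7 → 15.
Total orbitals: 1 + 3 + 6 + 10 + 15 = 35.

35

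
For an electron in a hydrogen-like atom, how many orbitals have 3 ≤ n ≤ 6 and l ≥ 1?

For each n in the range, tally the orbitals obeying l ≥ 1:
n=3 → 8; n=4 → 15; n=5 → 24; n=6 → 35.
Total orbitals: 8 + 15 + 24 + 35 = 82.

82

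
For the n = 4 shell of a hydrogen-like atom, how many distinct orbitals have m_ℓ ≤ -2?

3

For n = 4, ℓ ranges over 0 … 3.
Per ℓ-value: ℓ=2 → 1; ℓ=3 → 2.
Total orbitals: 1 + 2 = 3.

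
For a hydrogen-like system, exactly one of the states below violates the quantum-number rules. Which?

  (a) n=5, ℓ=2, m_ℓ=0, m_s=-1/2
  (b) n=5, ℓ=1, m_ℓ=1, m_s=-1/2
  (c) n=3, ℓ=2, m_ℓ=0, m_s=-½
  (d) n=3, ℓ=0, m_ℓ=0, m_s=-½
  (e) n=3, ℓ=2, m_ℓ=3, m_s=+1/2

(e)

(e) has |m_ℓ| = 3 > ℓ = 2, violating −ℓ ≤ m_ℓ ≤ ℓ.
The remaining sets (a), (b), (c), (d) satisfy all four rules.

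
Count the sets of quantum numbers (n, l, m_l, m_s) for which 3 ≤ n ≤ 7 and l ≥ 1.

260

Go shell by shell, enumerating (l, m_l) with l ≥ 1:
n=3 → 8; n=4 → 15; n=5 → 24; n=6 → 35; n=7 → 48.
Orbitals: 8 + 15 + 24 + 35 + 48 = 130. Including both spin states (m_s = ±1/2) gives 2 × 130 = 260 states.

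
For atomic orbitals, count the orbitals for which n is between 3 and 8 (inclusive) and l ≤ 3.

89

Work shell by shell — for each n, count the (l, m_l) pairs that satisfy l ≤ 3:
n=3 → 9; n=4 → 16; n=5 → 16; n=6 → 16; n=7 → 16; n=8 → 16.
Total orbitals: 9 + 16 + 16 + 16 + 16 + 16 = 89.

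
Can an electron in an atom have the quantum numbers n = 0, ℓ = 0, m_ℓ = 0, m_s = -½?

Not allowed

The principal quantum number must be a positive integer (n ≥ 1), but here n = 0.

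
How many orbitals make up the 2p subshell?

A subshell has 2l+1 orbitals; with l = 1, that's 3.

3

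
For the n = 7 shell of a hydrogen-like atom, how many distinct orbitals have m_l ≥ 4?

With n = 7 the allowed l are 0, 1, …, 6.
Per l-value: l=4 → 1; l=5 → 2; l=6 → 3.
Total orbitals: 1 + 2 + 3 = 6.

6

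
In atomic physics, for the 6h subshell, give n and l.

n = 6, l = 5

The leading integer gives n = 6; the letter 'h' means l = 5.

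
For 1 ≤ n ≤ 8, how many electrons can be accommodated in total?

Total orbitals = 1² + 2² + 3² + 4² + 5² + 6² + 7² + 8² = 204. Doubling for spin gives 408 electrons.

408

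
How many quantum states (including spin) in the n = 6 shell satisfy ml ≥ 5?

2

Per l-value: l=5 → 1.
Orbitals: 1. Each orbital carries two spin states, so 1 × 2 = 2 states.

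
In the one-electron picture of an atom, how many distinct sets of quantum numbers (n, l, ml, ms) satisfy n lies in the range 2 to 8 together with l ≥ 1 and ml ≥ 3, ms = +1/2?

Go shell by shell, enumerating (l, ml) with l ≥ 1 and ml ≥ 3:
n=4 → 1; n=5 → 3; n=6 → 6; n=7 → 10; n=8 → 15.
Orbitals: 1 + 3 + 6 + 10 + 15 = 35. With ms fixed to +1/2 there is one state per orbital, so 35 states.

35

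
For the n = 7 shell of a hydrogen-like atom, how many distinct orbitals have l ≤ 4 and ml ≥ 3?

For n = 7, l ranges over 0 … 6.
Orbitals with l ≤ 4 and ml ≥ 3, by l: l=3 → 1; l=4 → 2.
Total orbitals: 1 + 2 = 3.

3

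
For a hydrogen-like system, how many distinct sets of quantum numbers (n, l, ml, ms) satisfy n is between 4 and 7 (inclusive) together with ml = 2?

28

Work shell by shell — for each n, count the (l, ml) pairs that satisfy ml = 2:
n=4 → 2; n=5 → 3; n=6 → 4; n=7 → 5.
Orbitals: 2 + 3 + 4 + 5 = 14. Including both spin states (ms = ±1/2) gives 2 × 14 = 28 states.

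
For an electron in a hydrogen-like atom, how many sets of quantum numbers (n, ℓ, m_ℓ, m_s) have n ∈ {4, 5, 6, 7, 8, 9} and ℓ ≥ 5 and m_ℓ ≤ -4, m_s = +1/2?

Count contributing orbitals for each principal shell:
n=6 → 2; n=7 → 5; n=8 → 9; n=9 → 14.
Orbitals: 2 + 5 + 9 + 14 = 30. With m_s fixed to +1/2 there is one state per orbital, so 30 states.

30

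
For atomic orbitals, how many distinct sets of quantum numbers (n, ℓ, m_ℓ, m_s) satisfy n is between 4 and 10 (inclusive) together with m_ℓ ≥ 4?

Per-shell orbital counts meeting the constraint:
n=5 → 1; n=6 → 3; n=7 → 6; n=8 → 10; n=9 → 15; n=10 → 21.
Orbitals: 1 + 3 + 6 + 10 + 15 + 21 = 56. Including both spin states (m_s = ±1/2) gives 2 × 56 = 112 states.

112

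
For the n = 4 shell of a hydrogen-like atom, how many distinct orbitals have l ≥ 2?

12

For n = 4, l ranges over 0 … 3.
Per l-value: l=2 → 5; l=3 → 7.
Total orbitals: 5 + 7 = 12.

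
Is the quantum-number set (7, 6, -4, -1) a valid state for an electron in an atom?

No

The spin quantum number for an electron can only be m_s = +1/2 or −1/2; m_s = -1 is not one of those.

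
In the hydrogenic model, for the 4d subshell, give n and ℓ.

n = 4, ℓ = 2

The leading integer gives n = 4; the letter 'd' means ℓ = 2.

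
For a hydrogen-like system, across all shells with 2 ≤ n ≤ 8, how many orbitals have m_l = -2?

Treat each shell separately and count matching orbitals:
n=3 → 1; n=4 → 2; n=5 → 3; n=6 → 4; n=7 → 5; n=8 → 6.
Total orbitals: 1 + 2 + 3 + 4 + 5 + 6 = 21.

21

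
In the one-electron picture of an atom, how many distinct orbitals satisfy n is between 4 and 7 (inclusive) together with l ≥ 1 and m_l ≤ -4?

Work shell by shell — for each n, count the (l, m_l) pairs that satisfy l ≥ 1 and m_l ≤ -4:
n=5 → 1; n=6 → 3; n=7 → 6.
Total orbitals: 1 + 3 + 6 = 10.

10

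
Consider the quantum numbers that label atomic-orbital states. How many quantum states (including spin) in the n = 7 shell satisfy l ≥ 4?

66

With n = 7 the allowed l are 0, 1, …, 6.
The (l, ml) pairs meeting l ≥ 4 give: l=4 → 9; l=5 → 11; l=6 → 13.
Orbitals: 9 + 11 + 13 = 33. Each orbital carries two spin states, so 33 × 2 = 66 states.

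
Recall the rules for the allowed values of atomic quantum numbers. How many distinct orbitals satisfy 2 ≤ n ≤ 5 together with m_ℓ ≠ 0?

40

Count contributing orbitals for each principal shell:
n=2 → 2; n=3 → 6; n=4 → 12; n=5 → 20.
Total orbitals: 2 + 6 + 12 + 20 = 40.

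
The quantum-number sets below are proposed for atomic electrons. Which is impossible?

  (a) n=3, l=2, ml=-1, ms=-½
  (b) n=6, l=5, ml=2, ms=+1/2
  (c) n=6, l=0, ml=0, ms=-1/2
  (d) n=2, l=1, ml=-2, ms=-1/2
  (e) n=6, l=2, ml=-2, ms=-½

(d)

(d) has |ml| = 2 > l = 1, violating −l ≤ ml ≤ l.
The remaining sets (a), (b), (c), (e) satisfy all four rules.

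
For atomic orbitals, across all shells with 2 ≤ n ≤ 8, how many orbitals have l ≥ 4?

Work shell by shell — for each n, count the (l, m_l) pairs that satisfy l ≥ 4:
n=5 → 9; n=6 → 20; n=7 → 33; n=8 → 48.
Total orbitals: 9 + 20 + 33 + 48 = 110.

110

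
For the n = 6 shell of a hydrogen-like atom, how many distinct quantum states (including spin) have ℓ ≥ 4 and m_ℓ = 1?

4

With n = 6 the allowed ℓ are 0, 1, …, 5.
Per ℓ-value: ℓ=4 → 1; ℓ=5 → 1.
Orbitals: 1 + 1 = 2. Each orbital carries two spin states, so 2 × 2 = 4 states.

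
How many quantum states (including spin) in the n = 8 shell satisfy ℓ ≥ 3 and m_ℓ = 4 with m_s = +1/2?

4

The n = 8 shell has ℓ = 0 through 7; check each.
Contributions: ℓ=4 → 1; ℓ=5 → 1; ℓ=6 → 1; ℓ=7 → 1.
Orbitals: 1 + 1 + 1 + 1 = 4. With m_s fixed to a single value there is one state per orbital, giving 4 states.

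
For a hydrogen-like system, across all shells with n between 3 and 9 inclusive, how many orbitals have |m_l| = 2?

Count contributing orbitals for each principal shell:
n=3 → 2; n=4 → 4; n=5 → 6; n=6 → 8; n=7 → 10; n=8 → 12; n=9 → 14.
Total orbitals: 2 + 4 + 6 + 8 + 10 + 12 + 14 = 56.

56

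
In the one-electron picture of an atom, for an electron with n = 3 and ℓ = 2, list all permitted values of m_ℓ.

-2, -1, 0, 1, 2

m_ℓ takes every integer from −ℓ to +ℓ. With ℓ = 2 that gives the 5 values -2, -1, 0, 1, 2.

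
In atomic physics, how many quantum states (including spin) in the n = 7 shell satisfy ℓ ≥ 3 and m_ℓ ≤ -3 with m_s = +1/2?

10

The n = 7 shell has ℓ = 0 through 6; check each.
The (ℓ, m_ℓ) pairs meeting ℓ ≥ 3 and m_ℓ ≤ -3 give: ℓ=3 → 1; ℓ=4 → 2; ℓ=5 → 3; ℓ=6 → 4.
Orbitals: 1 + 2 + 3 + 4 = 10. With m_s fixed to a single value there is one state per orbital, giving 10 states.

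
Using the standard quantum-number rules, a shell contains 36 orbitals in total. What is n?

n = 6

n² = 36 ⇒ n = 6.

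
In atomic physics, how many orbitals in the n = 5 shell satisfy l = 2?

5

For n = 5, l ranges over 0 … 4.
Contributions: l=2 → 5.
Total orbitals: 5.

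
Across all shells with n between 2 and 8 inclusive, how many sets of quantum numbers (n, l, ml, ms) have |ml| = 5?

24

Work shell by shell — for each n, count the (l, ml) pairs that satisfy |ml| = 5:
n=6 → 2; n=7 → 4; n=8 → 6.
Orbitals: 2 + 4 + 6 = 12. Including both spin states (ms = ±1/2) gives 2 × 12 = 24 states.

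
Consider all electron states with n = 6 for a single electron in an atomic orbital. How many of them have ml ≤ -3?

12

With n = 6 the allowed l are 0, 1, …, 5.
Contributions: l=3 → 1; l=4 → 2; l=5 → 3.
Orbitals: 1 + 2 + 3 = 6. Each orbital carries two spin states, so 6 × 2 = 12 states.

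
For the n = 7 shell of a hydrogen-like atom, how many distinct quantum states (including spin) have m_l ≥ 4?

For n = 7, l ranges over 0 … 6.
Per l-value: l=4 → 1; l=5 → 2; l=6 → 3.
Orbitals: 1 + 2 + 3 = 6. Each orbital carries two spin states, so 6 × 2 = 12 states.

12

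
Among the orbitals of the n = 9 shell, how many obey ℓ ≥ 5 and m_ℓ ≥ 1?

26

With n = 9 the allowed ℓ are 0, 1, …, 8.
The (ℓ, m_ℓ) pairs meeting ℓ ≥ 5 and m_ℓ ≥ 1 give: ℓ=5 → 5; ℓ=6 → 6; ℓ=7 → 7; ℓ=8 → 8.
Total orbitals: 5 + 6 + 7 + 8 = 26.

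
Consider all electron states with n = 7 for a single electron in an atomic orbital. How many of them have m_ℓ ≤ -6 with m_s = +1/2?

1

Go through ℓ = 0, …, 6 (the values permitted for n = 7).
The (ℓ, m_ℓ) pairs meeting m_ℓ ≤ -6 give: ℓ=6 → 1.
Orbitals: 1. With m_s fixed to a single value there is one state per orbital, giving 1 state.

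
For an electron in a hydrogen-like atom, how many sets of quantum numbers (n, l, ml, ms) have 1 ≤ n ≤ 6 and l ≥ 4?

58

Work shell by shell — for each n, count the (l, ml) pairs that satisfy l ≥ 4:
n=5 → 9; n=6 → 20.
Orbitals: 9 + 20 = 29. Including both spin states (ms = ±1/2) gives 2 × 29 = 58 states.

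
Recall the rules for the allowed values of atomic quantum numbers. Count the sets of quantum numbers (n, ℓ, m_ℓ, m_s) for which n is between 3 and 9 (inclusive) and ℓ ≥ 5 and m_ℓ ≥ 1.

120

Work shell by shell — for each n, count the (ℓ, m_ℓ) pairs that satisfy ℓ ≥ 5 and m_ℓ ≥ 1:
n=6 → 5; n=7 → 11; n=8 → 18; n=9 → 26.
Orbitals: 5 + 11 + 18 + 26 = 60. Including both spin states (m_s = ±1/2) gives 2 × 60 = 120 states.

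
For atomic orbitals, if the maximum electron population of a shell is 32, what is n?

n = 4

2n² = 32 ⇒ n² = 16 ⇒ n = 4.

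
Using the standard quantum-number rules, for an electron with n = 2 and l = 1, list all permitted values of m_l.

-1, 0, 1

m_l takes every integer from −l to +l. With l = 1 that gives the 3 values -1, 0, 1.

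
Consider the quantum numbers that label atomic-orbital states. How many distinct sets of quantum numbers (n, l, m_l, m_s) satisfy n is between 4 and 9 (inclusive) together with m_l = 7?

For each n in the range, tally the orbitals obeying m_l = 7:
n=8 → 1; n=9 → 2.
Orbitals: 1 + 2 = 3. Including both spin states (m_s = ±1/2) gives 2 × 3 = 6 states.

6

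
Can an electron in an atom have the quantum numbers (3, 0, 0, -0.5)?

Valid

n = 3 is a positive integer. l = 0 satisfies 0 ≤ l ≤ n−1 = 2. ml = 0 lies in the range −l … +l (here 0). ms = -1/2 is one of ±1/2.
All four constraints are satisfied.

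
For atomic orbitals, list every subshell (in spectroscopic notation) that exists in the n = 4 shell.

For n = 4, ℓ runs from 0 to 3. In spectroscopic notation ℓ = 0,1,2,… ↔ s,p,d,f,g,h,i, so the subshells are 4s, 4p, 4d, 4f.

4s, 4p, 4d, 4f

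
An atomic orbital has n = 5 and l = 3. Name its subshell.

5f

l = 3 corresponds to the letter 'f', so the subshell is 5f.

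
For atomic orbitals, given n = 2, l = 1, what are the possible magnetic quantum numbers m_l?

m_l takes every integer from −l to +l. With l = 1 that gives the 3 values -1, 0, 1.

-1, 0, 1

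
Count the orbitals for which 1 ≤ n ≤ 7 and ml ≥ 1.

56

Work shell by shell — for each n, count the (l, ml) pairs that satisfy ml ≥ 1:
n=2 → 1; n=3 → 3; n=4 → 6; n=5 → 10; n=6 → 15; n=7 → 21.
Total orbitals: 1 + 3 + 6 + 10 + 15 + 21 = 56.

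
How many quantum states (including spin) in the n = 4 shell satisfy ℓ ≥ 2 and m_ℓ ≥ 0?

14

With n = 4 the allowed ℓ are 0, 1, …, 3.
The (ℓ, m_ℓ) pairs meeting ℓ ≥ 2 and m_ℓ ≥ 0 give: ℓ=2 → 3; ℓ=3 → 4.
Orbitals: 3 + 4 = 7. Each orbital carries two spin states, so 7 × 2 = 14 states.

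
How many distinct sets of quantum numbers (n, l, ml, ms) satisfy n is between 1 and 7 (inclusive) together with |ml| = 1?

84

Count contributing orbitals for each principal shell:
n=2 → 2; n=3 → 4; n=4 → 6; n=5 → 8; n=6 → 10; n=7 → 12.
Orbitals: 2 + 4 + 6 + 8 + 10 + 12 = 42. Including both spin states (ms = ±1/2) gives 2 × 42 = 84 states.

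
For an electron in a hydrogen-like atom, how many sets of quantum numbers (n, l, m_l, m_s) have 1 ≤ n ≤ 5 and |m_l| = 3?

For each n in the range, tally the orbitals obeying |m_l| = 3:
n=4 → 2; n=5 → 4.
Orbitals: 2 + 4 = 6. Including both spin states (m_s = ±1/2) gives 2 × 6 = 12 states.

12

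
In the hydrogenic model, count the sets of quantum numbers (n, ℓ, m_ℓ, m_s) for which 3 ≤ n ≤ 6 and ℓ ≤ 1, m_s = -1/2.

16

Count contributing orbitals for each principal shell:
n=3 → 4; n=4 → 4; n=5 → 4; n=6 → 4.
Orbitals: 4 + 4 + 4 + 4 = 16. With m_s fixed to -1/2 there is one state per orbital, so 16 states.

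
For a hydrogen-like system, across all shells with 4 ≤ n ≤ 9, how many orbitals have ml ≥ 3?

56

Per-shell orbital counts meeting the constraint:
n=4 → 1; n=5 → 3; n=6 → 6; n=7 → 10; n=8 → 15; n=9 → 21.
Total orbitals: 1 + 3 + 6 + 10 + 15 + 21 = 56.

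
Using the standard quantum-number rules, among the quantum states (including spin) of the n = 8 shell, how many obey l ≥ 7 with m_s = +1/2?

With n = 8 the allowed l are 0, 1, …, 7.
Contributions: l=7 → 15.
Orbitals: 15. With m_s fixed to a single value there is one state per orbital, giving 15 states.

15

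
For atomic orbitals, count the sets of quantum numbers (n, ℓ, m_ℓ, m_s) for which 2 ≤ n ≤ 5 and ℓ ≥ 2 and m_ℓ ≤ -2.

20

Per-shell orbital counts meeting the constraint:
n=3 → 1; n=4 → 3; n=5 → 6.
Orbitals: 1 + 3 + 6 = 10. Including both spin states (m_s = ±1/2) gives 2 × 10 = 20 states.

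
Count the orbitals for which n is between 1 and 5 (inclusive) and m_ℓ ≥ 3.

4

Work shell by shell — for each n, count the (ℓ, m_ℓ) pairs that satisfy m_ℓ ≥ 3:
n=4 → 1; n=5 → 3.
Total orbitals: 1 + 3 = 4.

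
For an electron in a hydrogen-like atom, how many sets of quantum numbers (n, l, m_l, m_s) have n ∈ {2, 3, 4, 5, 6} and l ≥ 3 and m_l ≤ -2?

For each n in the range, tally the orbitals obeying l ≥ 3 and m_l ≤ -2:
n=4 → 2; n=5 → 5; n=6 → 9.
Orbitals: 2 + 5 + 9 = 16. Including both spin states (m_s = ±1/2) gives 2 × 16 = 32 states.

32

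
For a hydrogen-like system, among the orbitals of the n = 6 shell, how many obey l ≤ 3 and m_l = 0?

4

For n = 6, l ranges over 0 … 5.
Orbitals with l ≤ 3 and m_l = 0, by l: l=0 → 1; l=1 → 1; l=2 → 1; l=3 → 1.
Total orbitals: 1 + 1 + 1 + 1 = 4.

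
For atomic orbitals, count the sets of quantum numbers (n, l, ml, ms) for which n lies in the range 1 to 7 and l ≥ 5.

70

Go shell by shell, enumerating (l, ml) with l ≥ 5:
n=6 → 11; n=7 → 24.
Orbitals: 11 + 24 = 35. Including both spin states (ms = ±1/2) gives 2 × 35 = 70 states.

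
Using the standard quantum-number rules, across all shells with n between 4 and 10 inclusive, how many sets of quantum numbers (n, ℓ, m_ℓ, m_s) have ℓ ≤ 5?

Work shell by shell — for each n, count the (ℓ, m_ℓ) pairs that satisfy ℓ ≤ 5:
n=4 → 16; n=5 → 25; n=6 → 36; n=7 → 36; n=8 → 36; n=9 → 36; n=10 → 36.
Orbitals: 16 + 25 + 36 + 36 + 36 + 36 + 36 = 221. Including both spin states (m_s = ±1/2) gives 2 × 221 = 442 states.

442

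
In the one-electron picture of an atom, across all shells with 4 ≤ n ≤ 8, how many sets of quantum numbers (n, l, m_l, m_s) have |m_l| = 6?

Count contributing orbitals for each principal shell:
n=7 → 2; n=8 → 4.
Orbitals: 2 + 4 = 6. Including both spin states (m_s = ±1/2) gives 2 × 6 = 12 states.

12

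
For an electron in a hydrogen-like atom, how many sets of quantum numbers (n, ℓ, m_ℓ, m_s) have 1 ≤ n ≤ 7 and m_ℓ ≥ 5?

8

Count contributing orbitals for each principal shell:
n=6 → 1; n=7 → 3.
Orbitals: 1 + 3 = 4. Including both spin states (m_s = ±1/2) gives 2 × 4 = 8 states.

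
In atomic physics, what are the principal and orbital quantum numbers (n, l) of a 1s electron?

n = 1, l = 0

The leading integer gives n = 1; the letter 's' means l = 0.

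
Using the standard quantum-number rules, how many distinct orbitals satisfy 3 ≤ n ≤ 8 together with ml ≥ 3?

Per-shell orbital counts meeting the constraint:
n=4 → 1; n=5 → 3; n=6 → 6; n=7 → 10; n=8 → 15.
Total orbitals: 1 + 3 + 6 + 10 + 15 = 35.

35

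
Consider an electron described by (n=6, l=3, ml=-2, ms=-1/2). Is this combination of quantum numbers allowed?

n = 6 is a positive integer. l = 3 satisfies 0 ≤ l ≤ n−1 = 5. ml = -2 lies in the range −l … +l (here −3 … 3). ms = -1/2 is one of ±1/2.
All four constraints are satisfied.

Allowed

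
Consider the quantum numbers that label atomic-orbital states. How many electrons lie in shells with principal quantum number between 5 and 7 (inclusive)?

Shell n has n² orbitals: 5²=25 + 6²=36 + 7²=49 = 110 orbitals.
Two spin states per orbital: 2 × 110 = 220 electrons.

220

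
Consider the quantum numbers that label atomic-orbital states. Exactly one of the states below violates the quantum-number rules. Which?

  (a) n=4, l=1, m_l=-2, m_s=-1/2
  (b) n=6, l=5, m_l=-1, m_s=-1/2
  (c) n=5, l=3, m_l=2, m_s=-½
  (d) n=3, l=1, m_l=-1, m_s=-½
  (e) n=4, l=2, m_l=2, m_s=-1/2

(a)

(a) has |m_l| = 2 > l = 1, violating −l ≤ m_l ≤ l.
The remaining sets (b), (c), (d), (e) satisfy all four rules.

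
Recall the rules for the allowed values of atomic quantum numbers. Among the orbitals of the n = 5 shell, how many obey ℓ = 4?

9

With n = 5 the allowed ℓ are 0, 1, …, 4.
Contributions: ℓ=4 → 9.
Total orbitals: 9.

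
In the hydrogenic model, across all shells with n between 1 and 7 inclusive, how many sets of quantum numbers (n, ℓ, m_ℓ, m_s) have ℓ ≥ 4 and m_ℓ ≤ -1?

56

Go shell by shell, enumerating (ℓ, m_ℓ) with ℓ ≥ 4 and m_ℓ ≤ -1:
n=5 → 4; n=6 → 9; n=7 → 15.
Orbitals: 4 + 9 + 15 = 28. Including both spin states (m_s = ±1/2) gives 2 × 28 = 56 states.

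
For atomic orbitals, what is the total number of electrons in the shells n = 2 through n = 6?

Shell n has n² orbitals: 2²=4 + 3²=9 + 4²=16 + 5²=25 + 6²=36 = 90 orbitals.
Two spin states per orbital: 2 × 90 = 180 electrons.

180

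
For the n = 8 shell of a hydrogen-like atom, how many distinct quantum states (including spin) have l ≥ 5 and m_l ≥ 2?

Go through l = 0, …, 7 (the values permitted for n = 8).
Per l-value: l=5 → 4; l=6 → 5; l=7 → 6.
Orbitals: 4 + 5 + 6 = 15. Each orbital carries two spin states, so 15 × 2 = 30 states.

30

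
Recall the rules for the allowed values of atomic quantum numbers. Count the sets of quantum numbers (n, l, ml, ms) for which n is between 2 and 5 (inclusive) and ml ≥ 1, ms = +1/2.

For each n in the range, tally the orbitals obeying ml ≥ 1:
n=2 → 1; n=3 → 3; n=4 → 6; n=5 → 10.
Orbitals: 1 + 3 + 6 + 10 = 20. With ms fixed to +1/2 there is one state per orbital, so 20 states.

20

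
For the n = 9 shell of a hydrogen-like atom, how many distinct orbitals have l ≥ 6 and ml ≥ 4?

12

With n = 9 the allowed l are 0, 1, …, 8.
Orbitals with l ≥ 6 and ml ≥ 4, by l: l=6 → 3; l=7 → 4; l=8 → 5.
Total orbitals: 3 + 4 + 5 = 12.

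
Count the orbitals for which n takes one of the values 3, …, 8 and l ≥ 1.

193

Work shell by shell — for each n, count the (l, ml) pairs that satisfy l ≥ 1:
n=3 → 8; n=4 → 15; n=5 → 24; n=6 → 35; n=7 → 48; n=8 → 63.
Total orbitals: 8 + 15 + 24 + 35 + 48 + 63 = 193.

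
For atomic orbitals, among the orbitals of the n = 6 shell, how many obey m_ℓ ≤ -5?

1

With n = 6 the allowed ℓ are 0, 1, …, 5.
The (ℓ, m_ℓ) pairs meeting m_ℓ ≤ -5 give: ℓ=5 → 1.
Total orbitals: 1.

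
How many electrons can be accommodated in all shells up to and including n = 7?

280

Total orbitals = 1² + 2² + 3² + 4² + 5² + 6² + 7² = 140. Doubling for spin gives 280 electrons.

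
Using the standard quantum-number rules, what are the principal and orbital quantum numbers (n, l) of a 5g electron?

The leading integer gives n = 5; the letter 'g' means l = 4.

n = 5, l = 4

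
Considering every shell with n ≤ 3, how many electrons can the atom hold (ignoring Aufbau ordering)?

Total orbitals = 1² + 2² + 3² = 14. Doubling for spin gives 28 electrons.

28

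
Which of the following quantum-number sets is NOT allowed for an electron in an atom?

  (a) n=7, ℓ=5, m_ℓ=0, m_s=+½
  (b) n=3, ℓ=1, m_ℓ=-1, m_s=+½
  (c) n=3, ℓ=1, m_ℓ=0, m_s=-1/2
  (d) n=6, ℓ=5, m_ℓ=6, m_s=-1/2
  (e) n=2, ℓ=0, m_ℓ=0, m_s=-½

(d) has |m_ℓ| = 6 > ℓ = 5, violating −ℓ ≤ m_ℓ ≤ ℓ.
The remaining sets (a), (b), (c), (e) satisfy all four rules.

(d)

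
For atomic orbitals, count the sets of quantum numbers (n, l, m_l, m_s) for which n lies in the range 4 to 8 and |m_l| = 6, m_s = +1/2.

6

Go shell by shell, enumerating (l, m_l) with |m_l| = 6:
n=7 → 2; n=8 → 4.
Orbitals: 2 + 4 = 6. With m_s fixed to +1/2 there is one state per orbital, so 6 states.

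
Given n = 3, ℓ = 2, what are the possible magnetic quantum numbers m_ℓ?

-2, -1, 0, 1, 2

m_ℓ takes every integer from −ℓ to +ℓ. With ℓ = 2 that gives the 5 values -2, -1, 0, 1, 2.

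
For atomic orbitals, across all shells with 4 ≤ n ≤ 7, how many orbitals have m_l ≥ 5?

4

Work shell by shell — for each n, count the (l, m_l) pairs that satisfy m_l ≥ 5:
n=6 → 1; n=7 → 3.
Total orbitals: 1 + 3 = 4.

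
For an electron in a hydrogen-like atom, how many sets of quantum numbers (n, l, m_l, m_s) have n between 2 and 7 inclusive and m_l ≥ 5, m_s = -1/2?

4

Per-shell orbital counts meeting the constraint:
n=6 → 1; n=7 → 3.
Orbitals: 1 + 3 = 4. With m_s fixed to -1/2 there is one state per orbital, so 4 states.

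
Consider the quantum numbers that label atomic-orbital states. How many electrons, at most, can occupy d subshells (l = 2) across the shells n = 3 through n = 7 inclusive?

A d subshell (l = 2) exists for every n ≥ 3, so shells n = 3, 4, 5, 6, 7 each contribute one — 5 subshells.
Since each d subshell holds 2(2·2+1) = 10 electrons, the total is 5 × 10 = 50.

50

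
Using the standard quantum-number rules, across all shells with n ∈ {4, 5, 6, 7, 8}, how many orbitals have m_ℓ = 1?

Per-shell orbital counts meeting the constraint:
n=4 → 3; n=5 → 4; n=6 → 5; n=7 → 6; n=8 → 7.
Total orbitals: 3 + 4 + 5 + 6 + 7 = 25.

25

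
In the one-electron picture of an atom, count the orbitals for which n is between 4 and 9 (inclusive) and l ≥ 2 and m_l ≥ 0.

137

Go shell by shell, enumerating (l, m_l) with l ≥ 2 and m_l ≥ 0:
n=4 → 7; n=5 → 12; n=6 → 18; n=7 → 25; n=8 → 33; n=9 → 42.
Total orbitals: 7 + 12 + 18 + 25 + 33 + 42 = 137.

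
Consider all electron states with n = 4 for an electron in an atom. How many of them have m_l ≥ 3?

2

With n = 4 the allowed l are 0, 1, …, 3.
Per l-value: l=3 → 1.
Orbitals: 1. Each orbital carries two spin states, so 1 × 2 = 2 states.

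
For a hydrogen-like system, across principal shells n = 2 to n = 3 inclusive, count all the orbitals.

Shell n has n² orbitals: 2²=4 + 3²=9 = 13 orbitals.

13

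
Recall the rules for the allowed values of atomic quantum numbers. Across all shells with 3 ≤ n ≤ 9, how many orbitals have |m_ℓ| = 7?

6

Work shell by shell — for each n, count the (ℓ, m_ℓ) pairs that satisfy |m_ℓ| = 7:
n=8 → 2; n=9 → 4.
Total orbitals: 2 + 4 = 6.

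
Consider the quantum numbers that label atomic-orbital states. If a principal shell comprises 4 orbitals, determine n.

n = 2

n² = 4 ⇒ n = 2.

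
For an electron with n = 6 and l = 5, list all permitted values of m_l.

m_l takes every integer from −l to +l. With l = 5 that gives the 11 values -5, -4, -3, -2, -1, 0, 1, 2, 3, 4, 5.

-5, -4, -3, -2, -1, 0, 1, 2, 3, 4, 5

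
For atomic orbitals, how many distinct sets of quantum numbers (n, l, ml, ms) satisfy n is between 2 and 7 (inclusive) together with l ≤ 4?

208

Count contributing orbitals for each principal shell:
n=2 → 4; n=3 → 9; n=4 → 16; n=5 → 25; n=6 → 25; n=7 → 25.
Orbitals: 4 + 9 + 16 + 25 + 25 + 25 = 104. Including both spin states (ms = ±1/2) gives 2 × 104 = 208 states.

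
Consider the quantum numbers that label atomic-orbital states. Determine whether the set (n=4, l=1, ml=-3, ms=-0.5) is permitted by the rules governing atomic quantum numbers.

The magnetic quantum number must satisfy −l ≤ ml ≤ l. With l = 1, ml can only be -1, 0, 1, so ml = -3 is forbidden.

Not allowed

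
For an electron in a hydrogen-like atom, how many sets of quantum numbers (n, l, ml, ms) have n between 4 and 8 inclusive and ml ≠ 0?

Go shell by shell, enumerating (l, ml) with ml ≠ 0:
n=4 → 12; n=5 → 20; n=6 → 30; n=7 → 42; n=8 → 56.
Orbitals: 12 + 20 + 30 + 42 + 56 = 160. Including both spin states (ms = ±1/2) gives 2 × 160 = 320 states.

320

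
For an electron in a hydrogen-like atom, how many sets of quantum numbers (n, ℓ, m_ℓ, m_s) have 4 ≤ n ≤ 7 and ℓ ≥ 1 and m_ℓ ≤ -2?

Go shell by shell, enumerating (ℓ, m_ℓ) with ℓ ≥ 1 and m_ℓ ≤ -2:
n=4 → 3; n=5 → 6; n=6 → 10; n=7 → 15.
Orbitals: 3 + 6 + 10 + 15 = 34. Including both spin states (m_s = ±1/2) gives 2 × 34 = 68 states.

68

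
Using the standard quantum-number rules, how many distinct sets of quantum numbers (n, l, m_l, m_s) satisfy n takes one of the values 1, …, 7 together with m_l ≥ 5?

8

Count contributing orbitals for each principal shell:
n=6 → 1; n=7 → 3.
Orbitals: 1 + 3 = 4. Including both spin states (m_s = ±1/2) gives 2 × 4 = 8 states.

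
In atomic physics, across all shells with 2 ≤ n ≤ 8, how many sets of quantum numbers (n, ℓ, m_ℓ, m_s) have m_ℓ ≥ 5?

20

Go shell by shell, enumerating (ℓ, m_ℓ) with m_ℓ ≥ 5:
n=6 → 1; n=7 → 3; n=8 → 6.
Orbitals: 1 + 3 + 6 = 10. Including both spin states (m_s = ±1/2) gives 2 × 10 = 20 states.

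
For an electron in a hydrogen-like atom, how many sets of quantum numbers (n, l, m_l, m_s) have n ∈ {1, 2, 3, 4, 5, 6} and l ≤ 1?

42

Count contributing orbitals for each principal shell:
n=1 → 1; n=2 → 4; n=3 → 4; n=4 → 4; n=5 → 4; n=6 → 4.
Orbitals: 1 + 4 + 4 + 4 + 4 + 4 = 21. Including both spin states (m_s = ±1/2) gives 2 × 21 = 42 states.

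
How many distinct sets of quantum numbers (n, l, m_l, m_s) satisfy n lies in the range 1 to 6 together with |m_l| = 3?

24

Per-shell orbital counts meeting the constraint:
n=4 → 2; n=5 → 4; n=6 → 6.
Orbitals: 2 + 4 + 6 = 12. Including both spin states (m_s = ±1/2) gives 2 × 12 = 24 states.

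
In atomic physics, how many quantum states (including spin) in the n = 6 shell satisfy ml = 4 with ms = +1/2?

2

With n = 6 the allowed l are 0, 1, …, 5.
Orbitals with ml = 4, by l: l=4 → 1; l=5 → 1.
Orbitals: 1 + 1 = 2. With ms fixed to a single value there is one state per orbital, giving 2 states.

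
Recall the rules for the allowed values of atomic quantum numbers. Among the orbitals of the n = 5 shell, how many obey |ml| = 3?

4

With n = 5 the allowed l are 0, 1, …, 4.
The (l, ml) pairs meeting |ml| = 3 give: l=3 → 2; l=4 → 2.
Total orbitals: 2 + 2 = 4.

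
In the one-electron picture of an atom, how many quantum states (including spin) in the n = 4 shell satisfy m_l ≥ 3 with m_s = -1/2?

1

Go through l = 0, …, 3 (the values permitted for n = 4).
Contributions: l=3 → 1.
Orbitals: 1. With m_s fixed to a single value there is one state per orbital, giving 1 state.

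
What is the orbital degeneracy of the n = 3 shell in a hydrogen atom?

The n = 3 shell contains n² = 3² = 9 orbitals.

9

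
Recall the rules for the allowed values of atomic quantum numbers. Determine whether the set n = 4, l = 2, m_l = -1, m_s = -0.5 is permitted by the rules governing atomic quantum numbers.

Yes

n = 4 is a positive integer. l = 2 satisfies 0 ≤ l ≤ n−1 = 3. m_l = -1 lies in the range −l … +l (here −2 … 2). m_s = -1/2 is one of ±1/2.
All four constraints are satisfied.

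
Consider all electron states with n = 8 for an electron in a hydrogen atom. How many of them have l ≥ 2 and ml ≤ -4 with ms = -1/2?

Go through l = 0, …, 7 (the values permitted for n = 8).
Per l-value: l=4 → 1; l=5 → 2; l=6 → 3; l=7 → 4.
Orbitals: 1 + 2 + 3 + 4 = 10. With ms fixed to a single value there is one state per orbital, giving 10 states.

10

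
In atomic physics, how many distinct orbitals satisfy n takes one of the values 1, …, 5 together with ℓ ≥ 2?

38

Go shell by shell, enumerating (ℓ, m_ℓ) with ℓ ≥ 2:
n=3 → 5; n=4 → 12; n=5 → 21.
Total orbitals: 5 + 12 + 21 = 38.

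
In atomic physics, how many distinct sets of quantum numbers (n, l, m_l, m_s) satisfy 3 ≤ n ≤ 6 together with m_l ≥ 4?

For each n in the range, tally the orbitals obeying m_l ≥ 4:
n=5 → 1; n=6 → 3.
Orbitals: 1 + 3 = 4. Including both spin states (m_s = ±1/2) gives 2 × 4 = 8 states.

8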